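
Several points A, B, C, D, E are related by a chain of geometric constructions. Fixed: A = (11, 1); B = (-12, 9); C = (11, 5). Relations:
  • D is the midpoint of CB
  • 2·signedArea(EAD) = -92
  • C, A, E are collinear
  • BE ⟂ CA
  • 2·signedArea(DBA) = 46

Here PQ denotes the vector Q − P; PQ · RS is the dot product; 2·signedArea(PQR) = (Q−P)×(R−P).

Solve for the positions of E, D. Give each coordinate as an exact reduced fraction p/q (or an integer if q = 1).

D = (-1/2, 7)
E = (11, 9)

1. E_x = 11  [C, A, E are collinear ∩ BE ⟂ CA]
2. E_y = 9  [C, A, E are collinear ∩ BE ⟂ CA]
   → E = (11, 9)
3. D_x = -1/2  [D is the midpoint of CB]
4. D_y = 7  [D is the midpoint of CB]
   → D = (-1/2, 7)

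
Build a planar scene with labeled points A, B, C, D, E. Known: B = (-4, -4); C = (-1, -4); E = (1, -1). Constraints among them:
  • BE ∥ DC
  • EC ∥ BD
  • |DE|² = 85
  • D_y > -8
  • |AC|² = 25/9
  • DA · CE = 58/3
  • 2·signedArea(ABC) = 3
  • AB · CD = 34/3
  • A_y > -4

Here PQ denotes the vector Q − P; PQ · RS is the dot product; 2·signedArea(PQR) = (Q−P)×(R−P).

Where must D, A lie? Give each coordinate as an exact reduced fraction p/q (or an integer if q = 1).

1. D_x = -6  [BE ∥ DC ∩ EC ∥ BD]
2. D_y = -7  [BE ∥ DC ∩ EC ∥ BD]
   → D = (-6, -7)
3. A_x = -7/3  [AB · CD = 34/3 ∩ DA · CE = 58/3]
4. A_y = -3  [AB · CD = 34/3 ∩ DA · CE = 58/3]
   → A = (-7/3, -3)

A = (-7/3, -3)
D = (-6, -7)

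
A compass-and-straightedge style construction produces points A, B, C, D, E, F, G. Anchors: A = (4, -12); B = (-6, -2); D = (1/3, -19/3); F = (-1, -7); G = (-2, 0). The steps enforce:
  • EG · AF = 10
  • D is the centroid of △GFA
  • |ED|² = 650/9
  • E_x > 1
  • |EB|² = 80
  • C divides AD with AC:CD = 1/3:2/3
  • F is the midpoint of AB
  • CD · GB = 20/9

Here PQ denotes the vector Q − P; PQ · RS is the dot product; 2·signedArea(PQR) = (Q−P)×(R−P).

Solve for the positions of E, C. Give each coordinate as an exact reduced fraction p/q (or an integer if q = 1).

1. E_x = 2  [line 5·x + -5·y + 0 = 0 ∩ |EB|² = 80]
2. E_y = 2  [line 5·x + -5·y + 0 = 0 ∩ |EB|² = 80]
   → E = (2, 2)
3. C_x = 25/9  [C divides AD with AC:CD = 1/3:2/3]
4. C_y = -91/9  [C divides AD with AC:CD = 1/3:2/3]
   → C = (25/9, -91/9)

C = (25/9, -91/9)
E = (2, 2)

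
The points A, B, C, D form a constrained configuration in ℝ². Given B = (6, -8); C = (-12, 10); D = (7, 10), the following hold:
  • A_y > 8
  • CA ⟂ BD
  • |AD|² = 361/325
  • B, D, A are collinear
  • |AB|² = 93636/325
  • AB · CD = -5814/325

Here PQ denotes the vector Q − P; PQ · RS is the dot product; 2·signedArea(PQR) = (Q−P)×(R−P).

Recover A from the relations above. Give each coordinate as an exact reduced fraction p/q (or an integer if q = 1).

A = (2256/325, 2908/325)

1. A_x = 2256/325  [B, D, A are collinear ∩ CA ⟂ BD]
2. A_y = 2908/325  [B, D, A are collinear ∩ CA ⟂ BD]
   → A = (2256/325, 2908/325)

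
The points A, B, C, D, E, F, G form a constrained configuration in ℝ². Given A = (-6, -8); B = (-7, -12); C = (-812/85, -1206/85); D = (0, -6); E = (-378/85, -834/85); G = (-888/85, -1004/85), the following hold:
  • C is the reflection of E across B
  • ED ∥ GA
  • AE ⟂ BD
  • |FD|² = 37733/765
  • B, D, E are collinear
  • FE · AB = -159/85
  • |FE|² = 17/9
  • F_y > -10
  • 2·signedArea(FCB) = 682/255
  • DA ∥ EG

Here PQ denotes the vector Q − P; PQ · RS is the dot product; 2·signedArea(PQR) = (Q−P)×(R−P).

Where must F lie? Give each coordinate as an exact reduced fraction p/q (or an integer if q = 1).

F = (-1483/255, -2534/255)

1. F_x = -1483/255  [FE · AB = -159/85 ∩ 2·signedArea(FCB) = 682/255]
2. F_y = -2534/255  [FE · AB = -159/85 ∩ 2·signedArea(FCB) = 682/255]
   → F = (-1483/255, -2534/255)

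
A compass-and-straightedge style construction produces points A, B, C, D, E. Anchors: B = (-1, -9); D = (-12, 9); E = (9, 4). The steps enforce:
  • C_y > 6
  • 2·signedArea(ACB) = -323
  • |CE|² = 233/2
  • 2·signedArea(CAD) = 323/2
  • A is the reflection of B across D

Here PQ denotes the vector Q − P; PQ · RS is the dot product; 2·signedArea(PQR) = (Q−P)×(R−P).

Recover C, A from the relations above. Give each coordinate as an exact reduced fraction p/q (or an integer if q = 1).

1. A_x = -23  [A is the reflection of B across D]
2. A_y = 27  [A is the reflection of B across D]
   → A = (-23, 27)
3. C_x = -3/2  [line 18·x + 11·y + -89/2 = 0 ∩ |CE|² = 233/2]
4. C_y = 13/2  [line 18·x + 11·y + -89/2 = 0 ∩ |CE|² = 233/2]
   → C = (-3/2, 13/2)

A = (-23, 27)
C = (-3/2, 13/2)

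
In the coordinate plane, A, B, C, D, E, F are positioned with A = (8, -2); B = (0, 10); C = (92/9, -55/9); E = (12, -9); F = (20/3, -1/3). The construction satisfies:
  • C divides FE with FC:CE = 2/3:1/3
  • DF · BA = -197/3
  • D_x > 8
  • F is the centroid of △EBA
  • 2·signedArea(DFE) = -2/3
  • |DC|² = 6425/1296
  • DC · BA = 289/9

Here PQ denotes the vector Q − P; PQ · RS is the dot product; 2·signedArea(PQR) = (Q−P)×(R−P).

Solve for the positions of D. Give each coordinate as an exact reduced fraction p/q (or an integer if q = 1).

D = (9, -17/4)

1. D_x = 9  [DC · BA = 289/9 ∩ 2·signedArea(DFE) = -2/3]
2. D_y = -17/4  [DC · BA = 289/9 ∩ 2·signedArea(DFE) = -2/3]
   → D = (9, -17/4)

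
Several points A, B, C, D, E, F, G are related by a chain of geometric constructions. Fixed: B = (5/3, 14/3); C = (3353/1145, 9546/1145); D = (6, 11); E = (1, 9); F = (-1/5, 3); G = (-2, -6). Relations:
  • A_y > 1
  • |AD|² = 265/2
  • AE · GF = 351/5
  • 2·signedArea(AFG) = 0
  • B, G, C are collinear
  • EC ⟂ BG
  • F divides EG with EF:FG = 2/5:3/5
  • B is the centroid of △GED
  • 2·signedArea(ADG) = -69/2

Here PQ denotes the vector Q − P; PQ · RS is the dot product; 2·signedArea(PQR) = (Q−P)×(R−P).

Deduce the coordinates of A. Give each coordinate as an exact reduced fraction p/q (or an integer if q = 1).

A = (-1/2, 3/2)

1. A_x = -1/2  [2·signedArea(AFG) = 0 ∩ AE · GF = 351/5]
2. A_y = 3/2  [2·signedArea(AFG) = 0 ∩ AE · GF = 351/5]
   → A = (-1/2, 3/2)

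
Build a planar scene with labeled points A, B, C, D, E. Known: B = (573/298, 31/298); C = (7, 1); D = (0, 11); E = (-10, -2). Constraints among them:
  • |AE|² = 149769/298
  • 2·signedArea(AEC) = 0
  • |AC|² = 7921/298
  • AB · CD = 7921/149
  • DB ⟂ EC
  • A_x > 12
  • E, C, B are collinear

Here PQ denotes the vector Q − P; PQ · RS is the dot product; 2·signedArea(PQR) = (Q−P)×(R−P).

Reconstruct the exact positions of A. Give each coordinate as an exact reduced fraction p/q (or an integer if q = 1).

A = (3599/298, 565/298)

1. A_x = 3599/298  [2·signedArea(AEC) = 0 ∩ AB · CD = 7921/149]
2. A_y = 565/298  [2·signedArea(AEC) = 0 ∩ AB · CD = 7921/149]
   → A = (3599/298, 565/298)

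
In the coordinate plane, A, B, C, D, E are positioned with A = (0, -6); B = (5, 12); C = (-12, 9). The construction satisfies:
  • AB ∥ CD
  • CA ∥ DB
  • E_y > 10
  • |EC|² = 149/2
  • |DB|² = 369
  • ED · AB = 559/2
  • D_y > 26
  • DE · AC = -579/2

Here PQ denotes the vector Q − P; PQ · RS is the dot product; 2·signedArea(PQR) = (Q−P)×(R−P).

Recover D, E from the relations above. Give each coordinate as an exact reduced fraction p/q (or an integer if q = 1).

D = (-7, 27)
E = (-7/2, 21/2)

1. D_x = -7  [CA ∥ DB ∩ AB ∥ CD]
2. D_y = 27  [CA ∥ DB ∩ AB ∥ CD]
   → D = (-7, 27)
3. E_x = -7/2  [ED · AB = 559/2 ∩ DE · AC = -579/2]
4. E_y = 21/2  [ED · AB = 559/2 ∩ DE · AC = -579/2]
   → E = (-7/2, 21/2)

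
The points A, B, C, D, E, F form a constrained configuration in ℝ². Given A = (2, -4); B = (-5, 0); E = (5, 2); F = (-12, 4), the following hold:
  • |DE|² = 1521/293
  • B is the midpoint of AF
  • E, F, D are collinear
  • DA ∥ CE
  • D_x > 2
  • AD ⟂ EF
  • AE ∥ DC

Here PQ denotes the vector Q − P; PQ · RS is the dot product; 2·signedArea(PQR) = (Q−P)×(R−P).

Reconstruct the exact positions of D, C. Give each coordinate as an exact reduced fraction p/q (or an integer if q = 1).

1. D_x = 802/293  [E, F, D are collinear ∩ AD ⟂ EF]
2. D_y = 664/293  [E, F, D are collinear ∩ AD ⟂ EF]
   → D = (802/293, 664/293)
3. C_x = 1681/293  [DA ∥ CE ∩ AE ∥ DC]
4. C_y = 2422/293  [DA ∥ CE ∩ AE ∥ DC]
   → C = (1681/293, 2422/293)

C = (1681/293, 2422/293)
D = (802/293, 664/293)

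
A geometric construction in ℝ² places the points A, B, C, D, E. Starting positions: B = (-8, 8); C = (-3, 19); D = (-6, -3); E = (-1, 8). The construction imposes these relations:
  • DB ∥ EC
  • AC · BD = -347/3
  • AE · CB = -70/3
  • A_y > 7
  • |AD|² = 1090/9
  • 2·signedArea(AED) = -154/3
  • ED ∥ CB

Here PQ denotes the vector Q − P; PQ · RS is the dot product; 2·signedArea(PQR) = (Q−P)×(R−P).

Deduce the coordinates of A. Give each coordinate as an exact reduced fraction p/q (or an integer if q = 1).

1. A_x = -17/3  [AC · BD = -347/3 ∩ 2·signedArea(AED) = -154/3]
2. A_y = 8  [AC · BD = -347/3 ∩ 2·signedArea(AED) = -154/3]
   → A = (-17/3, 8)

A = (-17/3, 8)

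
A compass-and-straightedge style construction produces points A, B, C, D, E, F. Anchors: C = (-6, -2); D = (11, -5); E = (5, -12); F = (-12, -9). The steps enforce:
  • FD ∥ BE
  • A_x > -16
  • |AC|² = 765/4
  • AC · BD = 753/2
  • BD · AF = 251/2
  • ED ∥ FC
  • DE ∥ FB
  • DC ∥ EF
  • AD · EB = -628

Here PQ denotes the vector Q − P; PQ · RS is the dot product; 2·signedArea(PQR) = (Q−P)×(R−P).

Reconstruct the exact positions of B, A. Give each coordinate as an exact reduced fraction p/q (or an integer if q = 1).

A = (-15, -25/2)
B = (-18, -16)

1. B_x = -18  [FD ∥ BE ∩ DE ∥ FB]
2. B_y = -16  [FD ∥ BE ∩ DE ∥ FB]
   → B = (-18, -16)
3. A_x = -15  [AC · BD = 753/2 ∩ AD · EB = -628]
4. A_y = -25/2  [AC · BD = 753/2 ∩ AD · EB = -628]
   → A = (-15, -25/2)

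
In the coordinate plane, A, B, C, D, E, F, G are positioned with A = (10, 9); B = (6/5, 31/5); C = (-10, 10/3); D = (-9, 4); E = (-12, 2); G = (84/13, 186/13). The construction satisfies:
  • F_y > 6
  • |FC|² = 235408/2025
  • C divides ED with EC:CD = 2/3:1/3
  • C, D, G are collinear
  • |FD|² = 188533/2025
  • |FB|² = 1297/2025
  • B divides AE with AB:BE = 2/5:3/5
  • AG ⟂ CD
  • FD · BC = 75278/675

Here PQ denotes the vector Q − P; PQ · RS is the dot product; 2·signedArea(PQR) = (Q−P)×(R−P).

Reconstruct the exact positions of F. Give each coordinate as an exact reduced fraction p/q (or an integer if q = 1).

F = (2/5, 278/45)

1. F_x = 2/5  [line 56/5·x + 43/15·y + -14978/675 = 0 ∩ |FB|² = 1297/2025]
2. F_y = 278/45  [line 56/5·x + 43/15·y + -14978/675 = 0 ∩ |FB|² = 1297/2025]
   → F = (2/5, 278/45)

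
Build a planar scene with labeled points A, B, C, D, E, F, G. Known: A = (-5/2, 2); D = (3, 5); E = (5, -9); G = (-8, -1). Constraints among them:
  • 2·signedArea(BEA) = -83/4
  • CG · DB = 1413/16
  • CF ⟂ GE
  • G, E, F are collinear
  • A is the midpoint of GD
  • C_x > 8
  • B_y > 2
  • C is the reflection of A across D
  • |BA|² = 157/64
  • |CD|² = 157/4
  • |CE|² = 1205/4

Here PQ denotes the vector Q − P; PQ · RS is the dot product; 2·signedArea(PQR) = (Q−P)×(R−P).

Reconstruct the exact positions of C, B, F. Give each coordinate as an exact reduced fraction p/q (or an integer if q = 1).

1. C_x = 17/2  [C is the reflection of A across D]
2. C_y = 8  [C is the reflection of A across D]
   → C = (17/2, 8)
3. B_x = -9/8  [2·signedArea(BEA) = -83/4 ∩ CG · DB = 1413/16]
4. B_y = 11/4  [2·signedArea(BEA) = -83/4 ∩ CG · DB = 1413/16]
   → B = (-9/8, 11/4)
5. F_x = -23/466  [G, E, F are collinear ∩ CF ⟂ GE]
6. F_y = -1373/233  [G, E, F are collinear ∩ CF ⟂ GE]
   → F = (-23/466, -1373/233)

B = (-9/8, 11/4)
C = (17/2, 8)
F = (-23/466, -1373/233)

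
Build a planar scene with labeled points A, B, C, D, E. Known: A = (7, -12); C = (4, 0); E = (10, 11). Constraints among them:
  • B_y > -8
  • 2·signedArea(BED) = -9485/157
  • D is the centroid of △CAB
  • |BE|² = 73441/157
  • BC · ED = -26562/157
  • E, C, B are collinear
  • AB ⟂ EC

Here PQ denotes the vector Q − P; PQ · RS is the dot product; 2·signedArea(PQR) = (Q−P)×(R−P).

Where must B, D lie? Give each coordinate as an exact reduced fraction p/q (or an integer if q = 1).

B = (-56/157, -1254/157)
D = (557/157, -1046/157)

1. B_x = -56/157  [E, C, B are collinear ∩ AB ⟂ EC]
2. B_y = -1254/157  [E, C, B are collinear ∩ AB ⟂ EC]
   → B = (-56/157, -1254/157)
3. D_x = 557/157  [D is the centroid of △CAB]
4. D_y = -1046/157  [D is the centroid of △CAB]
   → D = (557/157, -1046/157)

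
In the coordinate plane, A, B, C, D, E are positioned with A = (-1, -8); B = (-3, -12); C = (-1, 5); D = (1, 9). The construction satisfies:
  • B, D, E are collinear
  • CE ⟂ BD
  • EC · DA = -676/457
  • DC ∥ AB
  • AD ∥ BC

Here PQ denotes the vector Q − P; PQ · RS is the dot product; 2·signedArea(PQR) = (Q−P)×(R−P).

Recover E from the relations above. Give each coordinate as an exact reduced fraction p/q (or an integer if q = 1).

1. E_x = 89/457  [B, D, E are collinear ∩ CE ⟂ BD]
2. E_y = 2181/457  [B, D, E are collinear ∩ CE ⟂ BD]
   → E = (89/457, 2181/457)

E = (89/457, 2181/457)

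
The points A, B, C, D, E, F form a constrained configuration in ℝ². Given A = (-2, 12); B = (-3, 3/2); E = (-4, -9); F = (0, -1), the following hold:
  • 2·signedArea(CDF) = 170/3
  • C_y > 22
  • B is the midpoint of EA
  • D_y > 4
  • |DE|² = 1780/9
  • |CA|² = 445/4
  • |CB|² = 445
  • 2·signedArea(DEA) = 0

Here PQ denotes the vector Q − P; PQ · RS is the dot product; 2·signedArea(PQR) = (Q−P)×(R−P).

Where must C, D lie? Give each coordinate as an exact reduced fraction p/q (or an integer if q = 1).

1. D_x = -8/3  [line -21·x + 2·y + -66 = 0 ∩ |DE|² = 1780/9]
2. D_y = 5  [line -21·x + 2·y + -66 = 0 ∩ |DE|² = 1780/9]
   → D = (-8/3, 5)
3. C_x = -1  [line 6·x + 8/3·y + -54 = 0 ∩ |CA|² = 445/4]
4. C_y = 45/2  [line 6·x + 8/3·y + -54 = 0 ∩ |CA|² = 445/4]
   → C = (-1, 45/2)

C = (-1, 45/2)
D = (-8/3, 5)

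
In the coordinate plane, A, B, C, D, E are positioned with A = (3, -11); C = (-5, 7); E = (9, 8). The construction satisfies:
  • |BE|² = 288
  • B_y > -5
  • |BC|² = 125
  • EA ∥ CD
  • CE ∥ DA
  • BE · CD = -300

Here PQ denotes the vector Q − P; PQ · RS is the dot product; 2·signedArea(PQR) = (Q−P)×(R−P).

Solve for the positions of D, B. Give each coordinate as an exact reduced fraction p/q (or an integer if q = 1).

B = (-3, -4)
D = (-11, -12)

1. D_x = -11  [CE ∥ DA ∩ EA ∥ CD]
2. D_y = -12  [CE ∥ DA ∩ EA ∥ CD]
   → D = (-11, -12)
3. B_x = -3  [line 6·x + 19·y + 94 = 0 ∩ |BE|² = 288]
4. B_y = -4  [line 6·x + 19·y + 94 = 0 ∩ |BE|² = 288]
   → B = (-3, -4)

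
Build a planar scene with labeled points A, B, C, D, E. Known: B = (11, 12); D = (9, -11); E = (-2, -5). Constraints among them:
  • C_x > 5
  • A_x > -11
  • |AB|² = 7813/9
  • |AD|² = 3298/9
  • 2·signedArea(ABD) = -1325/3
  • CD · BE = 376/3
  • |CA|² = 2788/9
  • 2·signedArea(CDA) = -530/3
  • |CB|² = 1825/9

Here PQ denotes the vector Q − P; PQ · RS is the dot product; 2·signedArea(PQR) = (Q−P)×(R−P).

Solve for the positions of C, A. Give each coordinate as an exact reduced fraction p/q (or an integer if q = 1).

1. C_x = 6  [line 13·x + 17·y + -166/3 = 0 ∩ |CB|² = 1825/9]
2. C_y = -4/3  [line 13·x + 17·y + -166/3 = 0 ∩ |CB|² = 1825/9]
   → C = (6, -4/3)
3. A_x = -10  [2·signedArea(CDA) = -530/3 ∩ 2·signedArea(ABD) = -1325/3]
4. A_y = -26/3  [2·signedArea(CDA) = -530/3 ∩ 2·signedArea(ABD) = -1325/3]
   → A = (-10, -26/3)

A = (-10, -26/3)
C = (6, -4/3)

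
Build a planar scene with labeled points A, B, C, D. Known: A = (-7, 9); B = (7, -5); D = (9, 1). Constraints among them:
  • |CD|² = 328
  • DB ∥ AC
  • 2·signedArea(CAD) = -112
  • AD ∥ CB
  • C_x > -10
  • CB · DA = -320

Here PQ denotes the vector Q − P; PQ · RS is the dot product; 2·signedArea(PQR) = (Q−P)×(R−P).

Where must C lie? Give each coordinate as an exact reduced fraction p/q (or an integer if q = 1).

C = (-9, 3)

1. C_x = -9  [AD ∥ CB ∩ DB ∥ AC]
2. C_y = 3  [AD ∥ CB ∩ DB ∥ AC]
   → C = (-9, 3)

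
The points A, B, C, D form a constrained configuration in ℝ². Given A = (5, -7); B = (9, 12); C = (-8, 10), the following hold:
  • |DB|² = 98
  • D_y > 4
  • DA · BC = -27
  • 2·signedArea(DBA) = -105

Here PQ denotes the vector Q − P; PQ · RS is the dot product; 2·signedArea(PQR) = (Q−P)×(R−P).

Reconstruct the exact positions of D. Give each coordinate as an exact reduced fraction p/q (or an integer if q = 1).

D = (2, 5)

1. D_x = 2  [2·signedArea(DBA) = -105 ∩ DA · BC = -27]
2. D_y = 5  [2·signedArea(DBA) = -105 ∩ DA · BC = -27]
   → D = (2, 5)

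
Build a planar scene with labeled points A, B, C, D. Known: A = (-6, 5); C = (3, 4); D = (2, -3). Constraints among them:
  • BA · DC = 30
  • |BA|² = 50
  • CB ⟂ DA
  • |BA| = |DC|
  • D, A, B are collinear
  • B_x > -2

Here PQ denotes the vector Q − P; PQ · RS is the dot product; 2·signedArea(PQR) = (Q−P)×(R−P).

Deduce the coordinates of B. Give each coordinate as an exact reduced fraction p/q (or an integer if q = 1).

B = (-1, 0)

1. B_x = -1  [D, A, B are collinear ∩ CB ⟂ DA]
2. B_y = 0  [D, A, B are collinear ∩ CB ⟂ DA]
   → B = (-1, 0)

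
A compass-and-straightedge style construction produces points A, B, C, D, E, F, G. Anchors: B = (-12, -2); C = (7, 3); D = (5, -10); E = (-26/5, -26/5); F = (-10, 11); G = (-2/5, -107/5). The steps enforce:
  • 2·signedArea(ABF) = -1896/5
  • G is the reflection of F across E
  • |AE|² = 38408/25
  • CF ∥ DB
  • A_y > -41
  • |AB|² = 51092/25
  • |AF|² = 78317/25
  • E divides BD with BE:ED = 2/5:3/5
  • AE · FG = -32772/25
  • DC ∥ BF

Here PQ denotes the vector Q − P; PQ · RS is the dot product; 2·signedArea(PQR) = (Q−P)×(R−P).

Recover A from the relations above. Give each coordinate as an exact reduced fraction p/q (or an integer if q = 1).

A = (56/5, -204/5)

1. A_x = 56/5  [2·signedArea(ABF) = -1896/5 ∩ AE · FG = -32772/25]
2. A_y = -204/5  [2·signedArea(ABF) = -1896/5 ∩ AE · FG = -32772/25]
   → A = (56/5, -204/5)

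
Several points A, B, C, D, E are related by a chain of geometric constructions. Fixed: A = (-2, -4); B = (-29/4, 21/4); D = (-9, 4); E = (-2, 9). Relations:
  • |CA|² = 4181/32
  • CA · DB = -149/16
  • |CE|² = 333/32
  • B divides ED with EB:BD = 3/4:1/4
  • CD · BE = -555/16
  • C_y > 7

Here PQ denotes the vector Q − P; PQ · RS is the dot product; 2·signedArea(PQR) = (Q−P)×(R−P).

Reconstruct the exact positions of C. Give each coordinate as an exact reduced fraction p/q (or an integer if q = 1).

1. C_x = -37/8  [line -7/4·x + -5/4·y + 13/16 = 0 ∩ |CE|² = 333/32]
2. C_y = 57/8  [line -7/4·x + -5/4·y + 13/16 = 0 ∩ |CE|² = 333/32]
   → C = (-37/8, 57/8)

C = (-37/8, 57/8)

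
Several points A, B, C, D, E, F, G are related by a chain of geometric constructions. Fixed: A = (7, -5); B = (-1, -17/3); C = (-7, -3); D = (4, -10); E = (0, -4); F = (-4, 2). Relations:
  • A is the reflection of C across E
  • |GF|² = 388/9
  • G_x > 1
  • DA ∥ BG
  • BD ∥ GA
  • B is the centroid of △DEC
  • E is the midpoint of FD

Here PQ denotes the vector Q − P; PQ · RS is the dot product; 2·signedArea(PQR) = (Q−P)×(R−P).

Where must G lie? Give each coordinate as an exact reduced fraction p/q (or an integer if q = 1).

G = (2, -2/3)

1. G_x = 2  [BD ∥ GA ∩ DA ∥ BG]
2. G_y = -2/3  [BD ∥ GA ∩ DA ∥ BG]
   → G = (2, -2/3)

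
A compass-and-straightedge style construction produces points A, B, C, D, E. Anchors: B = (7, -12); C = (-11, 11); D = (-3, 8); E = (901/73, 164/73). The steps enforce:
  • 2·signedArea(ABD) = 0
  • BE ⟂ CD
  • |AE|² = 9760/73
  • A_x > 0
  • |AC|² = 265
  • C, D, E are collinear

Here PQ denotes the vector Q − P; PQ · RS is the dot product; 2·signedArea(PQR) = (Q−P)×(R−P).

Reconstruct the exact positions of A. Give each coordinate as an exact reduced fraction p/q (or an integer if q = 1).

1. A_x = 1  [line -20·x + -10·y + 20 = 0 ∩ |AC|² = 265]
2. A_y = 0  [line -20·x + -10·y + 20 = 0 ∩ |AC|² = 265]
   → A = (1, 0)

A = (1, 0)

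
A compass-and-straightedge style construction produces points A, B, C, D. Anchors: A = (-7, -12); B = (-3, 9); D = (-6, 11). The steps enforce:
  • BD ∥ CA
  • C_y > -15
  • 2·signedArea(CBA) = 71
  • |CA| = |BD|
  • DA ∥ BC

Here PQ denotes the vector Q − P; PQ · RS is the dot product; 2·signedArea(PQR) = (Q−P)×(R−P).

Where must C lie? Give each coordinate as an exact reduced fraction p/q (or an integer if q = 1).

1. C_x = -4  [BD ∥ CA ∩ DA ∥ BC]
2. C_y = -14  [BD ∥ CA ∩ DA ∥ BC]
   → C = (-4, -14)

C = (-4, -14)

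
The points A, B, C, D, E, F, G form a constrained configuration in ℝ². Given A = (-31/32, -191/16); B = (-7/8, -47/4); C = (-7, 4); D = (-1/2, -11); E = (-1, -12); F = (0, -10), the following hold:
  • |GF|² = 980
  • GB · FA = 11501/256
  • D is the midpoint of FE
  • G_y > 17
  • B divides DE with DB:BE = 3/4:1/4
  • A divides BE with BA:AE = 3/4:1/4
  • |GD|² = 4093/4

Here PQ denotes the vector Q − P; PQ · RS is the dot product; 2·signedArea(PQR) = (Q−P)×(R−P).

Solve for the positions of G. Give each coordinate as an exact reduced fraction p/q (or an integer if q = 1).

G = (-14, 18)

1. G_x = -14  [line 31/32·x + 31/16·y + -341/16 = 0 ∩ |GF|² = 980]
2. G_y = 18  [line 31/32·x + 31/16·y + -341/16 = 0 ∩ |GF|² = 980]
   → G = (-14, 18)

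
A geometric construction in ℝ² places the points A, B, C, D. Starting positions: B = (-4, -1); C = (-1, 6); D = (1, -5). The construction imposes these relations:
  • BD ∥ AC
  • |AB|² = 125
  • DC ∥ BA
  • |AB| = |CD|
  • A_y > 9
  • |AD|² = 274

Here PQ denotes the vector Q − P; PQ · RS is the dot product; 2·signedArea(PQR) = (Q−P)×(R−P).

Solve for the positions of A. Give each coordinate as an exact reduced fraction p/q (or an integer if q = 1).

A = (-6, 10)

1. A_x = -6  [BD ∥ AC ∩ DC ∥ BA]
2. A_y = 10  [BD ∥ AC ∩ DC ∥ BA]
   → A = (-6, 10)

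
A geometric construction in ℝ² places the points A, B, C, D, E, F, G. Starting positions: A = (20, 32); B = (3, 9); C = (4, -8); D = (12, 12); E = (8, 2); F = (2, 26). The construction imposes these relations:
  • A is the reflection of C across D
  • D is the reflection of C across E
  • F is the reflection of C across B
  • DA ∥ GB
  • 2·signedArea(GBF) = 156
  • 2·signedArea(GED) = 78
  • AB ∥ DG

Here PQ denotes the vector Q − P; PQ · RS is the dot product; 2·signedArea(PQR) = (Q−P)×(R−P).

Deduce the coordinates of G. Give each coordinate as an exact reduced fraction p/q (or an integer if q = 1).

G = (-5, -11)

1. G_x = -5  [DA ∥ GB ∩ AB ∥ DG]
2. G_y = -11  [DA ∥ GB ∩ AB ∥ DG]
   → G = (-5, -11)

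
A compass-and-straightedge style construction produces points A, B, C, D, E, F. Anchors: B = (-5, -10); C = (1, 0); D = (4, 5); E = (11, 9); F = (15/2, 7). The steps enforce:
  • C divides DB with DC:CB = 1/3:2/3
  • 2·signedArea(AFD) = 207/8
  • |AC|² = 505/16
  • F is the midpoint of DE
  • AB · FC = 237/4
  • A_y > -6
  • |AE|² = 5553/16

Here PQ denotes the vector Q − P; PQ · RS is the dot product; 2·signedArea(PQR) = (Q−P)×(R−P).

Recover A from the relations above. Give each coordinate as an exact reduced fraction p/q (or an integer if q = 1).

1. A_x = -1  [2·signedArea(AFD) = 207/8 ∩ AB · FC = 237/4]
2. A_y = -21/4  [2·signedArea(AFD) = 207/8 ∩ AB · FC = 237/4]
   → A = (-1, -21/4)

A = (-1, -21/4)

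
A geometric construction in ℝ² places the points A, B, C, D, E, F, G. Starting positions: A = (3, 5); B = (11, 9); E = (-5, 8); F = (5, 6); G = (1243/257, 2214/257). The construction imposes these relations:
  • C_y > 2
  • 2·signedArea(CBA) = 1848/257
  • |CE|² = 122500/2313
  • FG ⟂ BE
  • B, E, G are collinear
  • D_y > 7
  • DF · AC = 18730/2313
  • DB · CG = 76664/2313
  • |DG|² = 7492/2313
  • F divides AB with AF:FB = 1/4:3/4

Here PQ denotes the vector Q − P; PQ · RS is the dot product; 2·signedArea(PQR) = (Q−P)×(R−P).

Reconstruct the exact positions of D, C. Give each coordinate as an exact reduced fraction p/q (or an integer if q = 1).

C = (-215/771, 1898/771)
D = (4841/771, 5812/771)

1. C_x = -215/771  [line 4·x + -8·y + 5348/257 = 0 ∩ |CE|² = 122500/2313]
2. C_y = 1898/771  [line 4·x + -8·y + 5348/257 = 0 ∩ |CE|² = 122500/2313]
   → C = (-215/771, 1898/771)
3. D_x = 4841/771  [DF · AC = 18730/2313 ∩ DB · CG = 76664/2313]
4. D_y = 5812/771  [DF · AC = 18730/2313 ∩ DB · CG = 76664/2313]
   → D = (4841/771, 5812/771)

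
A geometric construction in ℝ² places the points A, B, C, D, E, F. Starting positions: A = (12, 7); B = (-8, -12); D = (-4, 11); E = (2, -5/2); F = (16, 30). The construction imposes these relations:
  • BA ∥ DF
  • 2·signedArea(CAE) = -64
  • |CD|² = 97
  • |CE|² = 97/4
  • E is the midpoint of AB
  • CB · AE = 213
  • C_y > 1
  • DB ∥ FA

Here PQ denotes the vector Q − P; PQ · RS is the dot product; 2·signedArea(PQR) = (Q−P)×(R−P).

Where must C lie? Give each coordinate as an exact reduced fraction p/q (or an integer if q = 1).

1. C_x = 0  [2·signedArea(CAE) = -64 ∩ CB · AE = 213]
2. C_y = 2  [2·signedArea(CAE) = -64 ∩ CB · AE = 213]
   → C = (0, 2)

C = (0, 2)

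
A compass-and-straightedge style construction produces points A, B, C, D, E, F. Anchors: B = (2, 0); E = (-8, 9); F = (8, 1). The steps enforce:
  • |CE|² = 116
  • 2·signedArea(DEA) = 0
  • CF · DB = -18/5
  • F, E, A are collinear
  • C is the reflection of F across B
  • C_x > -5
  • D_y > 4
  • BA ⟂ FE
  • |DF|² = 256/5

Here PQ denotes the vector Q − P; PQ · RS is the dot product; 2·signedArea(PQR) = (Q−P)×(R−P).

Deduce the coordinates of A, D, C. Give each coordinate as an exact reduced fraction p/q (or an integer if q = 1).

A = (18/5, 16/5)
C = (-4, -1)
D = (8/5, 21/5)

1. A_x = 18/5  [F, E, A are collinear ∩ BA ⟂ FE]
2. A_y = 16/5  [F, E, A are collinear ∩ BA ⟂ FE]
   → A = (18/5, 16/5)
3. D_x = 8/5  [line 29/5·x + 58/5·y + -58 = 0 ∩ |DF|² = 256/5]
4. D_y = 21/5  [line 29/5·x + 58/5·y + -58 = 0 ∩ |DF|² = 256/5]
   → D = (8/5, 21/5)
5. C_x = -4  [C is the reflection of F across B]
6. C_y = -1  [C is the reflection of F across B]
   → C = (-4, -1)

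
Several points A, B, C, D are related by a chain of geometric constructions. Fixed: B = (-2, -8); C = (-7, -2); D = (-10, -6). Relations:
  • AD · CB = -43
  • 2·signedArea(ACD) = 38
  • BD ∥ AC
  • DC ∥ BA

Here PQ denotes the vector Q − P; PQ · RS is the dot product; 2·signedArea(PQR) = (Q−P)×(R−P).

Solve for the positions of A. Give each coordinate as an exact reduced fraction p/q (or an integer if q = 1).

A = (1, -4)

1. A_x = 1  [BD ∥ AC ∩ DC ∥ BA]
2. A_y = -4  [BD ∥ AC ∩ DC ∥ BA]
   → A = (1, -4)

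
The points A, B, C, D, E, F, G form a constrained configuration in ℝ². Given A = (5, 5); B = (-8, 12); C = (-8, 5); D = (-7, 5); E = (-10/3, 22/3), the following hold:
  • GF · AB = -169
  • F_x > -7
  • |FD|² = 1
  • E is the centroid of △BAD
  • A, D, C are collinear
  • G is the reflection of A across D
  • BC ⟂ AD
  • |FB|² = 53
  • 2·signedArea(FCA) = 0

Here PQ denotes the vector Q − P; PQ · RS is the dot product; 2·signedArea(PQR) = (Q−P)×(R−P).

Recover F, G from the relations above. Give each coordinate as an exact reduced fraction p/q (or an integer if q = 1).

1. F_y = 5  [2·signedArea(FCA) = 0]
2. F_x = -6  [|FD|² = 1]
   → F = (-6, 5)
3. G_x = -19  [G is the reflection of A across D]
4. G_y = 5  [G is the reflection of A across D]
   → G = (-19, 5)

F = (-6, 5)
G = (-19, 5)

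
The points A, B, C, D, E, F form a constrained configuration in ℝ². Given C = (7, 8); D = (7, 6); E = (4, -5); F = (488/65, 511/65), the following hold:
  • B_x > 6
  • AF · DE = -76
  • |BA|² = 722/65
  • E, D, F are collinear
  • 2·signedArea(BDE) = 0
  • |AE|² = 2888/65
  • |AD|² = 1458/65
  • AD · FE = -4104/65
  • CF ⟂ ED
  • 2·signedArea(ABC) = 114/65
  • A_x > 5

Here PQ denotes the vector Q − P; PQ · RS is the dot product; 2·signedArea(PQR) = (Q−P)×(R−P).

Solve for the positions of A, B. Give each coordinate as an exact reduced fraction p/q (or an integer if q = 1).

1. A_x = 374/65  [line 228/65·x + 836/65·y + -2508/65 = 0 ∩ |AE|² = 2888/65]
2. A_y = 93/65  [line 228/65·x + 836/65·y + -2508/65 = 0 ∩ |AE|² = 2888/65]
   → A = (374/65, 93/65)
3. B_x = 431/65  [2·signedArea(BDE) = 0 ∩ 2·signedArea(ABC) = 114/65]
4. B_y = 302/65  [2·signedArea(BDE) = 0 ∩ 2·signedArea(ABC) = 114/65]
   → B = (431/65, 302/65)

A = (374/65, 93/65)
B = (431/65, 302/65)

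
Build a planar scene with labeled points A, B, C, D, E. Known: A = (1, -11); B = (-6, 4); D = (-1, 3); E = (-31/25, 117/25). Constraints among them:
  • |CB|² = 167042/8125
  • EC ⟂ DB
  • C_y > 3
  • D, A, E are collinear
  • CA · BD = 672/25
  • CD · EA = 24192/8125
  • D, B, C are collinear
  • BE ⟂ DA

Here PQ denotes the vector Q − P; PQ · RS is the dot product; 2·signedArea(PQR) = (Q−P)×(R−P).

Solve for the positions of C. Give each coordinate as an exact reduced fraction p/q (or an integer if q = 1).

1. C_x = -101/65  [D, B, C are collinear ∩ EC ⟂ DB]
2. C_y = 1011/325  [D, B, C are collinear ∩ EC ⟂ DB]
   → C = (-101/65, 1011/325)

C = (-101/65, 1011/325)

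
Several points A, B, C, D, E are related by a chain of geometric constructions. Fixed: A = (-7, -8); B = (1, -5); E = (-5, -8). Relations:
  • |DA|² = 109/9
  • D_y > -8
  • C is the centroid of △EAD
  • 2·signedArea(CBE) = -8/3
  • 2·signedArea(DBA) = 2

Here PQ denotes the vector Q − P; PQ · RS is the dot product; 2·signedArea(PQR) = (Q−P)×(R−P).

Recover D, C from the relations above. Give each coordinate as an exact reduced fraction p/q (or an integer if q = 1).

1. D_x = -11/3  [line 3·x + -8·y + -45 = 0 ∩ |DA|² = 109/9]
2. D_y = -7  [line 3·x + -8·y + -45 = 0 ∩ |DA|² = 109/9]
   → D = (-11/3, -7)
3. C_x = -47/9  [C is the centroid of △EAD]
4. C_y = -23/3  [C is the centroid of △EAD]
   → C = (-47/9, -23/3)

C = (-47/9, -23/3)
D = (-11/3, -7)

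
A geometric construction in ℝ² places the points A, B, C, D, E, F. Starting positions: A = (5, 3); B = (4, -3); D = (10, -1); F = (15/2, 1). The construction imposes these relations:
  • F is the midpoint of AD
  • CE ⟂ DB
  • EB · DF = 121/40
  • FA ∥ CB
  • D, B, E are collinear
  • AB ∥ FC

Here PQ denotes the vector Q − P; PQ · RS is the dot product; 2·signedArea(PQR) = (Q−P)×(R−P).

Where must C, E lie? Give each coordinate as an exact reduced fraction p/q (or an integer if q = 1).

C = (13/2, -5)
E = (113/20, -49/20)

1. C_x = 13/2  [FA ∥ CB ∩ AB ∥ FC]
2. C_y = -5  [FA ∥ CB ∩ AB ∥ FC]
   → C = (13/2, -5)
3. E_x = 113/20  [D, B, E are collinear ∩ CE ⟂ DB]
4. E_y = -49/20  [D, B, E are collinear ∩ CE ⟂ DB]
   → E = (113/20, -49/20)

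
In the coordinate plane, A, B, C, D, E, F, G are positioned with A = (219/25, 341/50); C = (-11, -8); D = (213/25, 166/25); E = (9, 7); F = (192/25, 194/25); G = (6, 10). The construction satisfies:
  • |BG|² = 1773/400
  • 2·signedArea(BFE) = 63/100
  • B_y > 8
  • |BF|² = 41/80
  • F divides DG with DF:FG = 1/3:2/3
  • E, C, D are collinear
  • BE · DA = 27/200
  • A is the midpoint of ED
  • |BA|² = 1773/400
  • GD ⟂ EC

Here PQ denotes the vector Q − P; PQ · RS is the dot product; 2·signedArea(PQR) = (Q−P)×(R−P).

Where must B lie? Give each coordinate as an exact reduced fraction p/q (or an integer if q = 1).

1. B_x = 369/50  [2·signedArea(BFE) = 63/100 ∩ BE · DA = 27/200]
2. B_y = 841/100  [2·signedArea(BFE) = 63/100 ∩ BE · DA = 27/200]
   → B = (369/50, 841/100)

B = (369/50, 841/100)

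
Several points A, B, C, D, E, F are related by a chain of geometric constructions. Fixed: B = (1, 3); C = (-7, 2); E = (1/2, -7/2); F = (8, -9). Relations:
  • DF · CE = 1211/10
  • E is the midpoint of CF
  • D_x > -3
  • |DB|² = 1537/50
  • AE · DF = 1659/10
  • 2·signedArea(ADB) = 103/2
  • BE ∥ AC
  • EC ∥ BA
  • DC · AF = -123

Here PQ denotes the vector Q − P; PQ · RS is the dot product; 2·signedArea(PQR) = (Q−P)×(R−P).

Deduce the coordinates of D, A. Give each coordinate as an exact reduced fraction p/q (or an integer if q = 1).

A = (-13/2, 17/2)
D = (-5/2, -13/10)

1. A_x = -13/2  [BE ∥ AC ∩ EC ∥ BA]
2. A_y = 17/2  [BE ∥ AC ∩ EC ∥ BA]
   → A = (-13/2, 17/2)
3. D_x = -5/2  [DC · AF = -123 ∩ AE · DF = 1659/10]
4. D_y = -13/10  [DC · AF = -123 ∩ AE · DF = 1659/10]
   → D = (-5/2, -13/10)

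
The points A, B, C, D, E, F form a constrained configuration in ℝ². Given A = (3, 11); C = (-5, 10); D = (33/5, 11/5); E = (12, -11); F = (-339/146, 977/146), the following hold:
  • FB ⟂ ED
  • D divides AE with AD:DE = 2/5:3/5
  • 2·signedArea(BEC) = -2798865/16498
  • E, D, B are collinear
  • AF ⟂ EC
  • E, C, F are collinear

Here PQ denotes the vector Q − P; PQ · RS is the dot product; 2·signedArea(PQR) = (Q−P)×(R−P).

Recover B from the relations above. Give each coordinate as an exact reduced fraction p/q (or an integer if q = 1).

1. B_x = 61815/16498  [E, D, B are collinear ∩ FB ⟂ ED]
2. B_y = 75680/8249  [E, D, B are collinear ∩ FB ⟂ ED]
   → B = (61815/16498, 75680/8249)

B = (61815/16498, 75680/8249)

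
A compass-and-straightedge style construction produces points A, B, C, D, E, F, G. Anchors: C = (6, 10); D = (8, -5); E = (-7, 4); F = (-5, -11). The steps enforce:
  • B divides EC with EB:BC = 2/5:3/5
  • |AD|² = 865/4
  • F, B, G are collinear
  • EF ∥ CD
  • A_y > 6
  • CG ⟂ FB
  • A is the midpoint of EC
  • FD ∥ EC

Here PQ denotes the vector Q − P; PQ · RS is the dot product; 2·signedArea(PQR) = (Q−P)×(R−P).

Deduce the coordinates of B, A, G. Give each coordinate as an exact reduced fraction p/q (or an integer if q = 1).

1. B_x = -9/5  [B divides EC with EB:BC = 2/5:3/5]
2. B_y = 32/5  [B divides EC with EB:BC = 2/5:3/5]
   → B = (-9/5, 32/5)
3. A_x = -1/2  [A is the midpoint of EC]
4. A_y = 7  [A is the midpoint of EC]
   → A = (-1/2, 7)
5. G_x = -7077/7825  [F, B, G are collinear ∩ CG ⟂ FB]
6. G_y = 88186/7825  [F, B, G are collinear ∩ CG ⟂ FB]
   → G = (-7077/7825, 88186/7825)

A = (-1/2, 7)
B = (-9/5, 32/5)
G = (-7077/7825, 88186/7825)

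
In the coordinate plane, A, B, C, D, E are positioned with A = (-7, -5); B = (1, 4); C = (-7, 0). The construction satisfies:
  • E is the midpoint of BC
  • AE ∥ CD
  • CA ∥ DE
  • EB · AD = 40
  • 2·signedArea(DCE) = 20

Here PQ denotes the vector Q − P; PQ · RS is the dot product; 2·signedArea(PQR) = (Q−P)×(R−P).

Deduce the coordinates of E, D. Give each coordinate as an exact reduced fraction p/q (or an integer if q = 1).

1. E_x = -3  [E is the midpoint of BC]
2. E_y = 2  [E is the midpoint of BC]
   → E = (-3, 2)
3. D_x = -3  [CA ∥ DE ∩ AE ∥ CD]
4. D_y = 7  [CA ∥ DE ∩ AE ∥ CD]
   → D = (-3, 7)

D = (-3, 7)
E = (-3, 2)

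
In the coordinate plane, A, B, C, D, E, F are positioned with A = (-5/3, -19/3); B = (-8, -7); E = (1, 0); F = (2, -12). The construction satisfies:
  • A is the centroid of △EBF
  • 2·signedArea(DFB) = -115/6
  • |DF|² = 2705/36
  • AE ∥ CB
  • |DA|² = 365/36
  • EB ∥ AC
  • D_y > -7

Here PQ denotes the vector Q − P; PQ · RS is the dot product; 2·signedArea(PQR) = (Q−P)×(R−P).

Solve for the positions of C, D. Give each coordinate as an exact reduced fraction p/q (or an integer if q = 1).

1. C_x = -32/3  [AE ∥ CB ∩ EB ∥ AC]
2. C_y = -40/3  [AE ∥ CB ∩ EB ∥ AC]
   → C = (-32/3, -40/3)
3. D_x = -29/6  [line -5·x + -10·y + -545/6 = 0 ∩ |DF|² = 2705/36]
4. D_y = -20/3  [line -5·x + -10·y + -545/6 = 0 ∩ |DF|² = 2705/36]
   → D = (-29/6, -20/3)

C = (-32/3, -40/3)
D = (-29/6, -20/3)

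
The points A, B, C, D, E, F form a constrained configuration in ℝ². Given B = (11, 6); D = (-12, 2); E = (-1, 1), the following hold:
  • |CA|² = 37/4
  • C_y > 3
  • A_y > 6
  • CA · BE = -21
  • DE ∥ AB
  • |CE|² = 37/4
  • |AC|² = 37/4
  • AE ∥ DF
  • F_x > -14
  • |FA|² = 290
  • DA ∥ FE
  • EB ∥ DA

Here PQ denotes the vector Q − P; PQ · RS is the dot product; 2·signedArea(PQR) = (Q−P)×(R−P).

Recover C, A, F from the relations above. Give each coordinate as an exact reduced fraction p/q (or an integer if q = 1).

A = (0, 7)
C = (-1/2, 4)
F = (-13, -4)

1. A_x = 0  [DE ∥ AB ∩ EB ∥ DA]
2. A_y = 7  [DE ∥ AB ∩ EB ∥ DA]
   → A = (0, 7)
3. F_x = -13  [DA ∥ FE ∩ AE ∥ DF]
4. F_y = -4  [DA ∥ FE ∩ AE ∥ DF]
   → F = (-13, -4)
5. C_x = -1/2  [line 12·x + 5·y + -14 = 0 ∩ |CE|² = 37/4]
6. C_y = 4  [line 12·x + 5·y + -14 = 0 ∩ |CE|² = 37/4]
   → C = (-1/2, 4)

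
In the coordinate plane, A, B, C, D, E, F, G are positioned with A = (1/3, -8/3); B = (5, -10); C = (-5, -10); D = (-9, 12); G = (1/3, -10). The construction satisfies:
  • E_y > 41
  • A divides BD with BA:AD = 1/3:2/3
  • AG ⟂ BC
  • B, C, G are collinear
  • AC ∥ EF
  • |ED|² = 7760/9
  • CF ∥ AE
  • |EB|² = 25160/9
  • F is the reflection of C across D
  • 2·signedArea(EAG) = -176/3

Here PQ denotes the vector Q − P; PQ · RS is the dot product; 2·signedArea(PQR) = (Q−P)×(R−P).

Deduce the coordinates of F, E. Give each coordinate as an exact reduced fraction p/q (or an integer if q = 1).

E = (-23/3, 124/3)
F = (-13, 34)

1. F_x = -13  [F is the reflection of C across D]
2. F_y = 34  [F is the reflection of C across D]
   → F = (-13, 34)
3. E_x = -23/3  [AC ∥ EF ∩ CF ∥ AE]
4. E_y = 124/3  [AC ∥ EF ∩ CF ∥ AE]
   → E = (-23/3, 124/3)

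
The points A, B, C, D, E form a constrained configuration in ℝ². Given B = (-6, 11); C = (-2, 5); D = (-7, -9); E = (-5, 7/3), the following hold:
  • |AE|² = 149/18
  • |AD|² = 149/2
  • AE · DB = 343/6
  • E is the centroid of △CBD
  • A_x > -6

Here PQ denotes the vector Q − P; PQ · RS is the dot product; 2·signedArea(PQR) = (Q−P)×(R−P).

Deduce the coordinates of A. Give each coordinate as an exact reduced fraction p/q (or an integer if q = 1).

A = (-11/2, -1/2)

1. A_x = -11/2  [line -1·x + -20·y + -31/2 = 0 ∩ |AD|² = 149/2]
2. A_y = -1/2  [line -1·x + -20·y + -31/2 = 0 ∩ |AD|² = 149/2]
   → A = (-11/2, -1/2)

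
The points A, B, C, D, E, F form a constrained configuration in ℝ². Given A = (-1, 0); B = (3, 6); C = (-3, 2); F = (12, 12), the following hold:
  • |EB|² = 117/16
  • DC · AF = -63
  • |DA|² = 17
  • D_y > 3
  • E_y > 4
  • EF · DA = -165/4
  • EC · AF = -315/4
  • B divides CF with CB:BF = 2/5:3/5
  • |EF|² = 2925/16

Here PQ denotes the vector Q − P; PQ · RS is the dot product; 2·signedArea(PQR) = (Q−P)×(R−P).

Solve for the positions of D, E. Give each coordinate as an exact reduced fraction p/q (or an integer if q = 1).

D = (0, 4)
E = (3/4, 9/2)

1. D_x = 0  [line -13·x + -12·y + 48 = 0 ∩ |DA|² = 17]
2. D_y = 4  [line -13·x + -12·y + 48 = 0 ∩ |DA|² = 17]
   → D = (0, 4)
3. E_x = 3/4  [EC · AF = -315/4 ∩ EF · DA = -165/4]
4. E_y = 9/2  [EC · AF = -315/4 ∩ EF · DA = -165/4]
   → E = (3/4, 9/2)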